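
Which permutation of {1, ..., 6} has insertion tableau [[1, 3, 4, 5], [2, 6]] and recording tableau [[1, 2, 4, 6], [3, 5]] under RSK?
2 3 1 6 4 5

Reverse the RSK construction: for i from n down to 1, find the cell of Q containing i, remove the entry at that cell from P, and reverse-bump it up through P; the value ejected from row 1 is w(i).

Step i=6: Q has 6 at row 1, column 4; remove that cell from P, ejecting 5. So w(6) = 5. P is now [[1, 3, 4], [2, 6]].
Step i=5: Q has 5 at row 2, column 2; remove 6 from row 2 of P and reverse-bump: 6 enters row 1 and ejects 4. So w(5) = 4. P is now [[1, 3, 6], [2]].
Step i=4: Q has 4 at row 1, column 3; remove that cell from P, ejecting 6. So w(4) = 6. P is now [[1, 3], [2]].
Step i=3: Q has 3 at row 2, column 1; remove 2 from row 2 of P and reverse-bump: 2 enters row 1 and ejects 1. So w(3) = 1. P is now [[2, 3]].
Step i=2: Q has 2 at row 1, column 2; remove that cell from P, ejecting 3. So w(2) = 3. P is now [[2]].
Step i=1: Q has 1 at row 1, column 1; remove that cell from P, ejecting 2. So w(1) = 2. P is now [].

So w = 2 3 1 6 4 5.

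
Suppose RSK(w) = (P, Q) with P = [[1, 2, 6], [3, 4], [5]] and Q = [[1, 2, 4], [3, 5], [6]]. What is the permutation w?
Reverse RSK: for i = n, n-1, ..., 1, locate i in Q, remove the corresponding corner cell from P, and reverse-bump its entry up through P; the value ejected from row 1 is w(i).

So w = 3 5 1 6 4 2.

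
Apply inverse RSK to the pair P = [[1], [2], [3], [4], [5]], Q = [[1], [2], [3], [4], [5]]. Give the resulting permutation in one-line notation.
5 4 3 2 1

Reverse the RSK construction: for i from n down to 1, find the cell of Q containing i, remove the entry at that cell from P, and reverse-bump it up through P; the value ejected from row 1 is w(i).

Step i=5: Q has 5 at row 5, column 1; remove 5 from row 5 of P and reverse-bump: 5 enters row 4 and ejects 4; 4 enters row 3 and ejects 3; 3 enters row 2 and ejects 2; 2 enters row 1 and ejects 1. So w(5) = 1. P is now [[2], [3], [4], [5]].
Step i=4: Q has 4 at row 4, column 1; remove 5 from row 4 of P and reverse-bump: 5 enters row 3 and ejects 4; 4 enters row 2 and ejects 3; 3 enters row 1 and ejects 2. So w(4) = 2. P is now [[3], [4], [5]].
Step i=3: Q has 3 at row 3, column 1; remove 5 from row 3 of P and reverse-bump: 5 enters row 2 and ejects 4; 4 enters row 1 and ejects 3. So w(3) = 3. P is now [[4], [5]].
Step i=2: Q has 2 at row 2, column 1; remove 5 from row 2 of P and reverse-bump: 5 enters row 1 and ejects 4. So w(2) = 4. P is now [[5]].
Step i=1: Q has 1 at row 1, column 1; remove that cell from P, ejecting 5. So w(1) = 5. P is now [].

So w = 5 4 3 2 1.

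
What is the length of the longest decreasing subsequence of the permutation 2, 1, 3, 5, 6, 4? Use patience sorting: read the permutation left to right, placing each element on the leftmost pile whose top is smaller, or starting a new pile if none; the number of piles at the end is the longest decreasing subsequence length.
2

2: new pile. tops = [2]
1: new pile. tops = [2, 1]
3: onto pile 1 (replacing 2). tops = [3, 1]
5: onto pile 1 (replacing 3). tops = [5, 1]
6: onto pile 1 (replacing 5). tops = [6, 1]
4: onto pile 2 (replacing 1). tops = [6, 4]

2 piles, so the longest decreasing subsequence has length 2.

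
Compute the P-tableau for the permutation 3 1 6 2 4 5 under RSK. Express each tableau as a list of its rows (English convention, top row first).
P = [[1, 2, 4, 5], [3, 6]]

Insert 3: appended to row 1. P = [[3]].
Insert 1: 1 bumps 3 from row 1; 3 starts row 2. P = [[1], [3]].
Insert 6: appended to row 1. P = [[1, 6], [3]].
Insert 2: 2 bumps 6 from row 1; 6 appends to row 2. P = [[1, 2], [3, 6]].
Insert 4: appended to row 1. P = [[1, 2, 4], [3, 6]].
Insert 5: appended to row 1. P = [[1, 2, 4, 5], [3, 6]].

So P = [[1, 2, 4, 5], [3, 6]].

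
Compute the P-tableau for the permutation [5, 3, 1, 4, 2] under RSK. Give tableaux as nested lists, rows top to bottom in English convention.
P = [[1, 2], [3, 4], [5]]

Insert 5: appended to row 1. P = [[5]].
Insert 3: 3 bumps 5 from row 1; 5 starts row 2. P = [[3], [5]].
Insert 1: 1 bumps 3 from row 1; 3 bumps 5 from row 2; 5 starts row 3. P = [[1], [3], [5]].
Insert 4: appended to row 1. P = [[1, 4], [3], [5]].
Insert 2: 2 bumps 4 from row 1; 4 appends to row 2. P = [[1, 2], [3, 4], [5]].

So P = [[1, 2], [3, 4], [5]].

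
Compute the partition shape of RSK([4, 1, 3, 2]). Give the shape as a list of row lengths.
Row-insert each entry into an empty tableau.

After inserting 4: P = [[4]].
After inserting 1: P = [[1], [4]].
After inserting 3: P = [[1, 3], [4]].
After inserting 2: P = [[1, 2], [3], [4]].

The final insertion tableau P = [[1, 2], [3], [4]] has shape [2, 1, 1].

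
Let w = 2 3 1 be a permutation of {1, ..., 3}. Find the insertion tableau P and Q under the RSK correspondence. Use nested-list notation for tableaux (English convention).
Insert each entry of the permutation into P by Schensted row insertion, recording in Q the position of each new cell.

Insert 2: appended to row 1. P = [[2]].
Insert 3: appended to row 1. P = [[2, 3]].
Insert 1: 1 bumps 2 from row 1; 2 starts row 2. P = [[1, 3], [2]].

So P = [[1, 3], [2]], Q = [[1, 2], [3]].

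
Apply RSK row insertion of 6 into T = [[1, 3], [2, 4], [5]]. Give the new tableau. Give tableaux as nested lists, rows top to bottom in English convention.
[[1, 3, 6], [2, 4], [5]]

6 is larger than every entry of row 1, so it is appended to row 1. The new tableau is [[1, 3, 6], [2, 4], [5]].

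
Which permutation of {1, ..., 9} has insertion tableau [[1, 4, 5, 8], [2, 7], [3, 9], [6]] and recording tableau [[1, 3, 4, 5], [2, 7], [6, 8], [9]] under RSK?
Reverse the RSK construction: for i from n down to 1, find the cell of Q containing i, remove the entry at that cell from P, and reverse-bump it up through P; the value ejected from row 1 is w(i).

Step i=9: Q has 9 at row 4, column 1; remove 6 from row 4 of P and reverse-bump: 6 enters row 3 and ejects 3; 3 enters row 2 and ejects 2; 2 enters row 1 and ejects 1. So w(9) = 1. P is now [[2, 4, 5, 8], [3, 7], [6, 9]].
Step i=8: Q has 8 at row 3, column 2; remove 9 from row 3 of P and reverse-bump: 9 enters row 2 and ejects 7; 7 enters row 1 and ejects 5. So w(8) = 5. P is now [[2, 4, 7, 8], [3, 9], [6]].
Step i=7: Q has 7 at row 2, column 2; remove 9 from row 2 of P and reverse-bump: 9 enters row 1 and ejects 8. So w(7) = 8. P is now [[2, 4, 7, 9], [3], [6]].
Step i=6: Q has 6 at row 3, column 1; remove 6 from row 3 of P and reverse-bump: 6 enters row 2 and ejects 3; 3 enters row 1 and ejects 2. So w(6) = 2. P is now [[3, 4, 7, 9], [6]].
Step i=5: Q has 5 at row 1, column 4; remove that cell from P, ejecting 9. So w(5) = 9. P is now [[3, 4, 7], [6]].
Step i=4: Q has 4 at row 1, column 3; remove that cell from P, ejecting 7. So w(4) = 7. P is now [[3, 4], [6]].
Step i=3: Q has 3 at row 1, column 2; remove that cell from P, ejecting 4. So w(3) = 4. P is now [[3], [6]].
Step i=2: Q has 2 at row 2, column 1; remove 6 from row 2 of P and reverse-bump: 6 enters row 1 and ejects 3. So w(2) = 3. P is now [[6]].
Step i=1: Q has 1 at row 1, column 1; remove that cell from P, ejecting 6. So w(1) = 6. P is now [].

So w = 6 3 4 7 9 2 8 5 1.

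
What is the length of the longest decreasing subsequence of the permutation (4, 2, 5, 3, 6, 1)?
3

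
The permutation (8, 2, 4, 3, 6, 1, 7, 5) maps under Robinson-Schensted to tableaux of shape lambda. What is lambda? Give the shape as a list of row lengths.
[4, 2, 1, 1]

Row-insert each entry into an empty tableau.

After inserting 8: P = [[8]].
After inserting 2: P = [[2], [8]].
After inserting 4: P = [[2, 4], [8]].
After inserting 3: P = [[2, 3], [4], [8]].
After inserting 6: P = [[2, 3, 6], [4], [8]].
After inserting 1: P = [[1, 3, 6], [2], [4], [8]].
After inserting 7: P = [[1, 3, 6, 7], [2], [4], [8]].
After inserting 5: P = [[1, 3, 5, 7], [2, 6], [4], [8]].

The final insertion tableau P = [[1, 3, 5, 7], [2, 6], [4], [8]] has shape [4, 2, 1, 1].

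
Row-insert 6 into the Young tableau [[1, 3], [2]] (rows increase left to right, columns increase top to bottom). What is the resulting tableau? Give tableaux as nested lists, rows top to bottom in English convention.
[[1, 3, 6], [2]]

6 is larger than every entry of row 1, so it is appended to row 1. The new tableau is [[1, 3, 6], [2]].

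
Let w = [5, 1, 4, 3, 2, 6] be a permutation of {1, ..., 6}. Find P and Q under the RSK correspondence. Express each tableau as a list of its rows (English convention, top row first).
Insert each entry of the permutation into P by Schensted row insertion, recording in Q the position of each new cell.

Insert 5: appended to row 1. P = [[5]].
Insert 1: 1 bumps 5 from row 1; 5 starts row 2. P = [[1], [5]].
Insert 4: appended to row 1. P = [[1, 4], [5]].
Insert 3: 3 bumps 4 from row 1; 4 bumps 5 from row 2; 5 starts row 3. P = [[1, 3], [4], [5]].
Insert 2: 2 bumps 3 from row 1; 3 bumps 4 from row 2; 4 bumps 5 from row 3; 5 starts row 4. P = [[1, 2], [3], [4], [5]].
Insert 6: appended to row 1. P = [[1, 2, 6], [3], [4], [5]].

So P = [[1, 2, 6], [3], [4], [5]], Q = [[1, 3, 6], [2], [4], [5]].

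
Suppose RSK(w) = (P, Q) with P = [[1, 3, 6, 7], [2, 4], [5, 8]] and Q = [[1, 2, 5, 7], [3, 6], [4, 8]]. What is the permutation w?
2 5 4 1 8 6 7 3

Reverse the RSK construction: for i from n down to 1, find the cell of Q containing i, remove the entry at that cell from P, and reverse-bump it up through P; the value ejected from row 1 is w(i).

Step i=8: Q has 8 at row 3, column 2; remove 8 from row 3 of P and reverse-bump: 8 enters row 2 and ejects 4; 4 enters row 1 and ejects 3. So w(8) = 3. P is now [[1, 4, 6, 7], [2, 8], [5]].
Step i=7: Q has 7 at row 1, column 4; remove that cell from P, ejecting 7. So w(7) = 7. P is now [[1, 4, 6], [2, 8], [5]].
Step i=6: Q has 6 at row 2, column 2; remove 8 from row 2 of P and reverse-bump: 8 enters row 1 and ejects 6. So w(6) = 6. P is now [[1, 4, 8], [2], [5]].
Step i=5: Q has 5 at row 1, column 3; remove that cell from P, ejecting 8. So w(5) = 8. P is now [[1, 4], [2], [5]].
Step i=4: Q has 4 at row 3, column 1; remove 5 from row 3 of P and reverse-bump: 5 enters row 2 and ejects 2; 2 enters row 1 and ejects 1. So w(4) = 1. P is now [[2, 4], [5]].
Step i=3: Q has 3 at row 2, column 1; remove 5 from row 2 of P and reverse-bump: 5 enters row 1 and ejects 4. So w(3) = 4. P is now [[2, 5]].
Step i=2: Q has 2 at row 1, column 2; remove that cell from P, ejecting 5. So w(2) = 5. P is now [[2]].
Step i=1: Q has 1 at row 1, column 1; remove that cell from P, ejecting 2. So w(1) = 2. P is now [].

So w = 2 5 4 1 8 6 7 3.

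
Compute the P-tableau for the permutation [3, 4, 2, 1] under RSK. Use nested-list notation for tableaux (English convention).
P = [[1, 4], [2], [3]]

Insert 3: appended to row 1. P = [[3]].
Insert 4: appended to row 1. P = [[3, 4]].
Insert 2: 2 bumps 3 from row 1; 3 starts row 2. P = [[2, 4], [3]].
Insert 1: 1 bumps 2 from row 1; 2 bumps 3 from row 2; 3 starts row 3. P = [[1, 4], [2], [3]].

So P = [[1, 4], [2], [3]].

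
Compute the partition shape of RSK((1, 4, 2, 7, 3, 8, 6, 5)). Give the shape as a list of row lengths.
[4, 3, 1]

Row-insert each entry into an empty tableau.

After inserting 1: P = [[1]].
After inserting 4: P = [[1, 4]].
After inserting 2: P = [[1, 2], [4]].
After inserting 7: P = [[1, 2, 7], [4]].
After inserting 3: P = [[1, 2, 3], [4, 7]].
After inserting 8: P = [[1, 2, 3, 8], [4, 7]].
After inserting 6: P = [[1, 2, 3, 6], [4, 7, 8]].
After inserting 5: P = [[1, 2, 3, 5], [4, 6, 8], [7]].

The final insertion tableau P = [[1, 2, 3, 5], [4, 6, 8], [7]] has shape [4, 3, 1].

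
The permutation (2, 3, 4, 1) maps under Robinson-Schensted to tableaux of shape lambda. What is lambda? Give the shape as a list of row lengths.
Row-insert each entry into an empty tableau.

After inserting 2: P = [[2]].
After inserting 3: P = [[2, 3]].
After inserting 4: P = [[2, 3, 4]].
After inserting 1: P = [[1, 3, 4], [2]].

The final insertion tableau P = [[1, 3, 4], [2]] has shape [3, 1].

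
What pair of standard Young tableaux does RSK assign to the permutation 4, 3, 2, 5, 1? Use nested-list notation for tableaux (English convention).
Insert each entry of the permutation into P by Schensted row insertion, recording in Q the position of each new cell.

Insert 4: appended to row 1. P = [[4]].
Insert 3: 3 bumps 4 from row 1; 4 starts row 2. P = [[3], [4]].
Insert 2: 2 bumps 3 from row 1; 3 bumps 4 from row 2; 4 starts row 3. P = [[2], [3], [4]].
Insert 5: appended to row 1. P = [[2, 5], [3], [4]].
Insert 1: 1 bumps 2 from row 1; 2 bumps 3 from row 2; 3 bumps 4 from row 3; 4 starts row 4. P = [[1, 5], [2], [3], [4]].

So P = [[1, 5], [2], [3], [4]], Q = [[1, 4], [2], [3], [5]].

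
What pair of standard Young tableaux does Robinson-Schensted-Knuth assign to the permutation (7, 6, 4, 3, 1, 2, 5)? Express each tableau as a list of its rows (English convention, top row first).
P = [[1, 2, 5], [3], [4], [6], [7]], Q = [[1, 6, 7], [2], [3], [4], [5]]

Insert each entry of the permutation into P by Schensted row insertion, recording in Q the position of each new cell.

Insert 7: appended to row 1. P = [[7]], Q = [[1]].
Insert 6: 6 bumps 7 from row 1; 7 starts row 2. P = [[6], [7]], Q = [[1], [2]].
Insert 4: 4 bumps 6 from row 1; 6 bumps 7 from row 2; 7 starts row 3. P = [[4], [6], [7]], Q = [[1], [2], [3]].
Insert 3: 3 bumps 4 from row 1; 4 bumps 6 from row 2; 6 bumps 7 from row 3; 7 starts row 4. P = [[3], [4], [6], [7]], Q = [[1], [2], [3], [4]].
Insert 1: 1 bumps 3 from row 1; 3 bumps 4 from row 2; 4 bumps 6 from row 3; 6 bumps 7 from row 4; 7 starts row 5. P = [[1], [3], [4], [6], [7]], Q = [[1], [2], [3], [4], [5]].
Insert 2: appended to row 1. P = [[1, 2], [3], [4], [6], [7]], Q = [[1, 6], [2], [3], [4], [5]].
Insert 5: appended to row 1. P = [[1, 2, 5], [3], [4], [6], [7]], Q = [[1, 6, 7], [2], [3], [4], [5]].

So P = [[1, 2, 5], [3], [4], [6], [7]], Q = [[1, 6, 7], [2], [3], [4], [5]].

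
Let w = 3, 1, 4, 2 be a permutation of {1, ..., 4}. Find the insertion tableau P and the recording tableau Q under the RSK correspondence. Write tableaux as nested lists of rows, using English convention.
P = [[1, 2], [3, 4]], Q = [[1, 3], [2, 4]]

Insert each entry of the permutation into P by Schensted row insertion, recording in Q the position of each new cell.

Insert 3: appended to row 1. P = [[3]].
Insert 1: 1 bumps 3 from row 1; 3 starts row 2. P = [[1], [3]].
Insert 4: appended to row 1. P = [[1, 4], [3]].
Insert 2: 2 bumps 4 from row 1; 4 appends to row 2. P = [[1, 2], [3, 4]].

So P = [[1, 2], [3, 4]], Q = [[1, 3], [2, 4]].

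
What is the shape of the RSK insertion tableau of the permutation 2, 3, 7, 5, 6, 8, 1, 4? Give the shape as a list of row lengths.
Row-insert each entry into an empty tableau.

After inserting 2: P = [[2]].
After inserting 3: P = [[2, 3]].
After inserting 7: P = [[2, 3, 7]].
After inserting 5: P = [[2, 3, 5], [7]].
After inserting 6: P = [[2, 3, 5, 6], [7]].
After inserting 8: P = [[2, 3, 5, 6, 8], [7]].
After inserting 1: P = [[1, 3, 5, 6, 8], [2], [7]].
After inserting 4: P = [[1, 3, 4, 6, 8], [2, 5], [7]].

The final insertion tableau P = [[1, 3, 4, 6, 8], [2, 5], [7]] has shape [5, 2, 1].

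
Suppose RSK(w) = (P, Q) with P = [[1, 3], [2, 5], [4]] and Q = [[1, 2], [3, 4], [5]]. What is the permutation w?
4 5 2 3 1

Reverse the RSK construction: for i from n down to 1, find the cell of Q containing i, remove the entry at that cell from P, and reverse-bump it up through P; the value ejected from row 1 is w(i).

Step i=5: Q has 5 at row 3, column 1; remove 4 from row 3 of P and reverse-bump: 4 enters row 2 and ejects 2; 2 enters row 1 and ejects 1. So w(5) = 1. P is now [[2, 3], [4, 5]].
Step i=4: Q has 4 at row 2, column 2; remove 5 from row 2 of P and reverse-bump: 5 enters row 1 and ejects 3. So w(4) = 3. P is now [[2, 5], [4]].
Step i=3: Q has 3 at row 2, column 1; remove 4 from row 2 of P and reverse-bump: 4 enters row 1 and ejects 2. So w(3) = 2. P is now [[4, 5]].
Step i=2: Q has 2 at row 1, column 2; remove that cell from P, ejecting 5. So w(2) = 5. P is now [[4]].
Step i=1: Q has 1 at row 1, column 1; remove that cell from P, ejecting 4. So w(1) = 4. P is now [].

So w = 4 5 2 3 1.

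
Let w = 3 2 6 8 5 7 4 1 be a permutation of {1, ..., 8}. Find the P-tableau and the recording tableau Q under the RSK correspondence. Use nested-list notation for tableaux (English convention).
P = [[1, 4, 7], [2, 5, 8], [3], [6]], Q = [[1, 3, 4], [2, 5, 6], [7], [8]]

Insert each entry of the permutation into P by Schensted row insertion, recording in Q the position of each new cell.

Insert 3: appended to row 1. P = [[3]].
Insert 2: 2 bumps 3 from row 1; 3 starts row 2. P = [[2], [3]].
Insert 6: appended to row 1. P = [[2, 6], [3]].
Insert 8: appended to row 1. P = [[2, 6, 8], [3]].
Insert 5: 5 bumps 6 from row 1; 6 appends to row 2. P = [[2, 5, 8], [3, 6]].
Insert 7: 7 bumps 8 from row 1; 8 appends to row 2. P = [[2, 5, 7], [3, 6, 8]].
Insert 4: 4 bumps 5 from row 1; 5 bumps 6 from row 2; 6 starts row 3. P = [[2, 4, 7], [3, 5, 8], [6]].
Insert 1: 1 bumps 2 from row 1; 2 bumps 3 from row 2; 3 bumps 6 from row 3; 6 starts row 4. P = [[1, 4, 7], [2, 5, 8], [3], [6]].

So P = [[1, 4, 7], [2, 5, 8], [3], [6]], Q = [[1, 3, 4], [2, 5, 6], [7], [8]].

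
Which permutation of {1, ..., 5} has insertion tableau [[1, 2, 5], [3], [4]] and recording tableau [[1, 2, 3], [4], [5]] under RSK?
1 4 5 3 2

Reverse RSK: for i = n, n-1, ..., 1, locate i in Q, remove the corresponding corner cell from P, and reverse-bump its entry up through P; the value ejected from row 1 is w(i).

So w = 1 4 5 3 2.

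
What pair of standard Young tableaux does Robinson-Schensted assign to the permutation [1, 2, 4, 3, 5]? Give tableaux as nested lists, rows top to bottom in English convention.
Insert each entry of the permutation into P by Schensted row insertion, recording in Q the position of each new cell.

Insert 1: appended to row 1. P = [[1]], Q = [[1]].
Insert 2: appended to row 1. P = [[1, 2]], Q = [[1, 2]].
Insert 4: appended to row 1. P = [[1, 2, 4]], Q = [[1, 2, 3]].
Insert 3: 3 bumps 4 from row 1; 4 starts row 2. P = [[1, 2, 3], [4]], Q = [[1, 2, 3], [4]].
Insert 5: appended to row 1. P = [[1, 2, 3, 5], [4]], Q = [[1, 2, 3, 5], [4]].

So P = [[1, 2, 3, 5], [4]], Q = [[1, 2, 3, 5], [4]].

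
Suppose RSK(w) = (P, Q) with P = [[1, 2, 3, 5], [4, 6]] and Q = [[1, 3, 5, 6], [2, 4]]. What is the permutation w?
Reverse the RSK construction: for i from n down to 1, find the cell of Q containing i, remove the entry at that cell from P, and reverse-bump it up through P; the value ejected from row 1 is w(i).

Step i=6: Q has 6 at row 1, column 4; remove that cell from P, ejecting 5. So w(6) = 5. P is now [[1, 2, 3], [4, 6]].
Step i=5: Q has 5 at row 1, column 3; remove that cell from P, ejecting 3. So w(5) = 3. P is now [[1, 2], [4, 6]].
Step i=4: Q has 4 at row 2, column 2; remove 6 from row 2 of P and reverse-bump: 6 enters row 1 and ejects 2. So w(4) = 2. P is now [[1, 6], [4]].
Step i=3: Q has 3 at row 1, column 2; remove that cell from P, ejecting 6. So w(3) = 6. P is now [[1], [4]].
Step i=2: Q has 2 at row 2, column 1; remove 4 from row 2 of P and reverse-bump: 4 enters row 1 and ejects 1. So w(2) = 1. P is now [[4]].
Step i=1: Q has 1 at row 1, column 1; remove that cell from P, ejecting 4. So w(1) = 4. P is now [].

So w = 4 1 6 2 3 5.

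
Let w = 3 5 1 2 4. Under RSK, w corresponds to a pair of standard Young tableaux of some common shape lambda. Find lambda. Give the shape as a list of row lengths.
[3, 2]

RSK row insertion gives P = [[1, 2, 4], [3, 5]], which has shape [3, 2].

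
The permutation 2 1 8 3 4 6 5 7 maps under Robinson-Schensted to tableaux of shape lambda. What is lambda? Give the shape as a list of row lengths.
[5, 2, 1]

Row-insert each entry into an empty tableau.

After inserting 2: P = [[2]].
After inserting 1: P = [[1], [2]].
After inserting 8: P = [[1, 8], [2]].
After inserting 3: P = [[1, 3], [2, 8]].
After inserting 4: P = [[1, 3, 4], [2, 8]].
After inserting 6: P = [[1, 3, 4, 6], [2, 8]].
After inserting 5: P = [[1, 3, 4, 5], [2, 6], [8]].
After inserting 7: P = [[1, 3, 4, 5, 7], [2, 6], [8]].

The final insertion tableau P = [[1, 3, 4, 5, 7], [2, 6], [8]] has shape [5, 2, 1].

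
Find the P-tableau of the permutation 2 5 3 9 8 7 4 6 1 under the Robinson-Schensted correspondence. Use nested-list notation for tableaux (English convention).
Insert 2: appended to row 1. P = [[2]].
Insert 5: appended to row 1. P = [[2, 5]].
Insert 3: 3 bumps 5 from row 1; 5 starts row 2. P = [[2, 3], [5]].
Insert 9: appended to row 1. P = [[2, 3, 9], [5]].
Insert 8: 8 bumps 9 from row 1; 9 appends to row 2. P = [[2, 3, 8], [5, 9]].
Insert 7: 7 bumps 8 from row 1; 8 bumps 9 from row 2; 9 starts row 3. P = [[2, 3, 7], [5, 8], [9]].
Insert 4: 4 bumps 7 from row 1; 7 bumps 8 from row 2; 8 bumps 9 from row 3; 9 starts row 4. P = [[2, 3, 4], [5, 7], [8], [9]].
Insert 6: appended to row 1. P = [[2, 3, 4, 6], [5, 7], [8], [9]].
Insert 1: 1 bumps 2 from row 1; 2 bumps 5 from row 2; 5 bumps 8 from row 3; 8 bumps 9 from row 4; 9 starts row 5. P = [[1, 3, 4, 6], [2, 7], [5], [8], [9]].

So P = [[1, 3, 4, 6], [2, 7], [5], [8], [9]].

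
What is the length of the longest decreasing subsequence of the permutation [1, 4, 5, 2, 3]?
2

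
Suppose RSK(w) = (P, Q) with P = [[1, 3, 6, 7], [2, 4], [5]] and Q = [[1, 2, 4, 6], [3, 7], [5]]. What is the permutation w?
Reverse the RSK construction: for i from n down to 1, find the cell of Q containing i, remove the entry at that cell from P, and reverse-bump it up through P; the value ejected from row 1 is w(i).

Step i=7: Q has 7 at row 2, column 2; remove 4 from row 2 of P and reverse-bump: 4 enters row 1 and ejects 3. So w(7) = 3. P is now [[1, 4, 6, 7], [2], [5]].
Step i=6: Q has 6 at row 1, column 4; remove that cell from P, ejecting 7. So w(6) = 7. P is now [[1, 4, 6], [2], [5]].
Step i=5: Q has 5 at row 3, column 1; remove 5 from row 3 of P and reverse-bump: 5 enters row 2 and ejects 2; 2 enters row 1 and ejects 1. So w(5) = 1. P is now [[2, 4, 6], [5]].
Step i=4: Q has 4 at row 1, column 3; remove that cell from P, ejecting 6. So w(4) = 6. P is now [[2, 4], [5]].
Step i=3: Q has 3 at row 2, column 1; remove 5 from row 2 of P and reverse-bump: 5 enters row 1 and ejects 4. So w(3) = 4. P is now [[2, 5]].
Step i=2: Q has 2 at row 1, column 2; remove that cell from P, ejecting 5. So w(2) = 5. P is now [[2]].
Step i=1: Q has 1 at row 1, column 1; remove that cell from P, ejecting 2. So w(1) = 2. P is now [].

So w = 2 5 4 6 1 7 3.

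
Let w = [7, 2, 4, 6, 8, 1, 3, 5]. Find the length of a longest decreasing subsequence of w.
3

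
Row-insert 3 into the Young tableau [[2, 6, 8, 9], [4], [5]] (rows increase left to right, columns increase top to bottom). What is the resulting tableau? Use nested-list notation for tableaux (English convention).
In row 1, 3 replaces 6 (the leftmost entry greater than 3); 6 is bumped to row 2. 6 is appended to row 2. The new tableau is [[2, 3, 8, 9], [4, 6], [5]].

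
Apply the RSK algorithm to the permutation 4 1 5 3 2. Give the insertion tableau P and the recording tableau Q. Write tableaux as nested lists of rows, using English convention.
P = [[1, 2], [3, 5], [4]], Q = [[1, 3], [2, 4], [5]]

Insert each entry of the permutation into P by Schensted row insertion, recording in Q the position of each new cell.

Insert 4: appended to row 1. P = [[4]].
Insert 1: 1 bumps 4 from row 1; 4 starts row 2. P = [[1], [4]].
Insert 5: appended to row 1. P = [[1, 5], [4]].
Insert 3: 3 bumps 5 from row 1; 5 appends to row 2. P = [[1, 3], [4, 5]].
Insert 2: 2 bumps 3 from row 1; 3 bumps 4 from row 2; 4 starts row 3. P = [[1, 2], [3, 5], [4]].

So P = [[1, 2], [3, 5], [4]], Q = [[1, 3], [2, 4], [5]].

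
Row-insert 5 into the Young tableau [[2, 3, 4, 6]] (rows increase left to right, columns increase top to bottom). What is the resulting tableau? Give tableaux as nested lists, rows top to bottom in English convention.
[[2, 3, 4, 5], [6]]

In row 1, 5 replaces 6 (the leftmost entry greater than 5); 6 is bumped to row 2. 6 starts a new row 2. The new tableau is [[2, 3, 4, 5], [6]].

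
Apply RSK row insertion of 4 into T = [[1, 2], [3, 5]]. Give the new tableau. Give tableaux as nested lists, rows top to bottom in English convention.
[[1, 2, 4], [3, 5]]

4 is larger than every entry of row 1, so it is appended to row 1. The new tableau is [[1, 2, 4], [3, 5]].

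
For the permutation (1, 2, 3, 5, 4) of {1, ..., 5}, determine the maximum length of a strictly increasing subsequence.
4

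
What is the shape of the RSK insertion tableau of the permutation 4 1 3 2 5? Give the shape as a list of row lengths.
Row-insert each entry into an empty tableau.

After inserting 4: P = [[4]].
After inserting 1: P = [[1], [4]].
After inserting 3: P = [[1, 3], [4]].
After inserting 2: P = [[1, 2], [3], [4]].
After inserting 5: P = [[1, 2, 5], [3], [4]].

The final insertion tableau P = [[1, 2, 5], [3], [4]] has shape [3, 1, 1].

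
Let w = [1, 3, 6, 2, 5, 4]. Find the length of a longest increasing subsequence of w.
3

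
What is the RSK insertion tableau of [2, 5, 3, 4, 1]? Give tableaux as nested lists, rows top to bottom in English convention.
P = [[1, 3, 4], [2], [5]]

After inserting 2: P = [[2]].
After inserting 5: P = [[2, 5]].
After inserting 3: P = [[2, 3], [5]].
After inserting 4: P = [[2, 3, 4], [5]].
After inserting 1: P = [[1, 3, 4], [2], [5]].

So P = [[1, 3, 4], [2], [5]].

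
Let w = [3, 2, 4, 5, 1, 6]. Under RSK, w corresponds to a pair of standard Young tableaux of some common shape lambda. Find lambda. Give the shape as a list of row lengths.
[4, 1, 1]

Row-insert each entry into an empty tableau.

After inserting 3: P = [[3]].
After inserting 2: P = [[2], [3]].
After inserting 4: P = [[2, 4], [3]].
After inserting 5: P = [[2, 4, 5], [3]].
After inserting 1: P = [[1, 4, 5], [2], [3]].
After inserting 6: P = [[1, 4, 5, 6], [2], [3]].

The final insertion tableau P = [[1, 4, 5, 6], [2], [3]] has shape [4, 1, 1].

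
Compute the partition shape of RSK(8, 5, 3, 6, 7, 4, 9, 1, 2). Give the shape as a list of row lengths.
[4, 2, 2, 1]

RSK row insertion gives P = [[1, 2, 7, 9], [3, 4], [5, 6], [8]], which has shape [4, 2, 2, 1].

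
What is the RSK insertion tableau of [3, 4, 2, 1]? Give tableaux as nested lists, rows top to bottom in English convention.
P = [[1, 4], [2], [3]]

After inserting 3: P = [[3]].
After inserting 4: P = [[3, 4]].
After inserting 2: P = [[2, 4], [3]].
After inserting 1: P = [[1, 4], [2], [3]].

So P = [[1, 4], [2], [3]].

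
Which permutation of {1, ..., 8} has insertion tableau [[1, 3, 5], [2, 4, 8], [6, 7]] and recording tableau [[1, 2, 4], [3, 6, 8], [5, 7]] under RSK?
6 7 2 8 1 4 3 5

Reverse the RSK construction: for i from n down to 1, find the cell of Q containing i, remove the entry at that cell from P, and reverse-bump it up through P; the value ejected from row 1 is w(i).

Step i=8: Q has 8 at row 2, column 3; remove 8 from row 2 of P and reverse-bump: 8 enters row 1 and ejects 5. So w(8) = 5. P is now [[1, 3, 8], [2, 4], [6, 7]].
Step i=7: Q has 7 at row 3, column 2; remove 7 from row 3 of P and reverse-bump: 7 enters row 2 and ejects 4; 4 enters row 1 and ejects 3. So w(7) = 3. P is now [[1, 4, 8], [2, 7], [6]].
Step i=6: Q has 6 at row 2, column 2; remove 7 from row 2 of P and reverse-bump: 7 enters row 1 and ejects 4. So w(6) = 4. P is now [[1, 7, 8], [2], [6]].
Step i=5: Q has 5 at row 3, column 1; remove 6 from row 3 of P and reverse-bump: 6 enters row 2 and ejects 2; 2 enters row 1 and ejects 1. So w(5) = 1. P is now [[2, 7, 8], [6]].
Step i=4: Q has 4 at row 1, column 3; remove that cell from P, ejecting 8. So w(4) = 8. P is now [[2, 7], [6]].
Step i=3: Q has 3 at row 2, column 1; remove 6 from row 2 of P and reverse-bump: 6 enters row 1 and ejects 2. So w(3) = 2. P is now [[6, 7]].
Step i=2: Q has 2 at row 1, column 2; remove that cell from P, ejecting 7. So w(2) = 7. P is now [[6]].
Step i=1: Q has 1 at row 1, column 1; remove that cell from P, ejecting 6. So w(1) = 6. P is now [].

So w = 6 7 2 8 1 4 3 5.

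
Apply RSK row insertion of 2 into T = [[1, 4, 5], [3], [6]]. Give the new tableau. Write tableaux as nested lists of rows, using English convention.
[[1, 2, 5], [3, 4], [6]]

In row 1, 2 replaces 4 (the leftmost entry greater than 2); 4 is bumped to row 2. 4 is appended to row 2. The new tableau is [[1, 2, 5], [3, 4], [6]].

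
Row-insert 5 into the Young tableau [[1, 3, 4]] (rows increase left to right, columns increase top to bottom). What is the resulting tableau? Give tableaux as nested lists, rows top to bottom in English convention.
[[1, 3, 4, 5]]

5 is larger than every entry of row 1, so it is appended to row 1. The new tableau is [[1, 3, 4, 5]].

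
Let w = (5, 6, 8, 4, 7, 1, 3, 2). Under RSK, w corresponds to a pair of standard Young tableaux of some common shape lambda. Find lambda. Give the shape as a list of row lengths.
Row-insert each entry into an empty tableau.

After inserting 5: P = [[5]].
After inserting 6: P = [[5, 6]].
After inserting 8: P = [[5, 6, 8]].
After inserting 4: P = [[4, 6, 8], [5]].
After inserting 7: P = [[4, 6, 7], [5, 8]].
After inserting 1: P = [[1, 6, 7], [4, 8], [5]].
After inserting 3: P = [[1, 3, 7], [4, 6], [5, 8]].
After inserting 2: P = [[1, 2, 7], [3, 6], [4, 8], [5]].

The final insertion tableau P = [[1, 2, 7], [3, 6], [4, 8], [5]] has shape [3, 2, 2, 1].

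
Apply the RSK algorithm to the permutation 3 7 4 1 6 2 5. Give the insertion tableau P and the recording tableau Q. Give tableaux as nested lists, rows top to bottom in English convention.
P = [[1, 2, 5], [3, 4, 6], [7]], Q = [[1, 2, 5], [3, 6, 7], [4]]

Insert each entry of the permutation into P by Schensted row insertion, recording in Q the position of each new cell.

After inserting 3: P = [[3]].
After inserting 7: P = [[3, 7]].
After inserting 4: P = [[3, 4], [7]].
After inserting 1: P = [[1, 4], [3], [7]].
After inserting 6: P = [[1, 4, 6], [3], [7]].
After inserting 2: P = [[1, 2, 6], [3, 4], [7]].
After inserting 5: P = [[1, 2, 5], [3, 4, 6], [7]].

So P = [[1, 2, 5], [3, 4, 6], [7]], Q = [[1, 2, 5], [3, 6, 7], [4]].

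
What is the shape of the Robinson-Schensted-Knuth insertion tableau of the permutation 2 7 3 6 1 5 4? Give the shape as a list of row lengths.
[3, 2, 1, 1]

Row-insert each entry into an empty tableau.

After inserting 2: P = [[2]].
After inserting 7: P = [[2, 7]].
After inserting 3: P = [[2, 3], [7]].
After inserting 6: P = [[2, 3, 6], [7]].
After inserting 1: P = [[1, 3, 6], [2], [7]].
After inserting 5: P = [[1, 3, 5], [2, 6], [7]].
After inserting 4: P = [[1, 3, 4], [2, 5], [6], [7]].

The final insertion tableau P = [[1, 3, 4], [2, 5], [6], [7]] has shape [3, 2, 1, 1].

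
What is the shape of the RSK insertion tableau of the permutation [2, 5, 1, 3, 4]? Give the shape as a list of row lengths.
Row-insert each entry into an empty tableau.

After inserting 2: P = [[2]].
After inserting 5: P = [[2, 5]].
After inserting 1: P = [[1, 5], [2]].
After inserting 3: P = [[1, 3], [2, 5]].
After inserting 4: P = [[1, 3, 4], [2, 5]].

The final insertion tableau P = [[1, 3, 4], [2, 5]] has shape [3, 2].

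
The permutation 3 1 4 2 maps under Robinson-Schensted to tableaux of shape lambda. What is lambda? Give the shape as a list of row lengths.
[2, 2]

Row-insert each entry into an empty tableau.

After inserting 3: P = [[3]].
After inserting 1: P = [[1], [3]].
After inserting 4: P = [[1, 4], [3]].
After inserting 2: P = [[1, 2], [3, 4]].

The final insertion tableau P = [[1, 2], [3, 4]] has shape [2, 2].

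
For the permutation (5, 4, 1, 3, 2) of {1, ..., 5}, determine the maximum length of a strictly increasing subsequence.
2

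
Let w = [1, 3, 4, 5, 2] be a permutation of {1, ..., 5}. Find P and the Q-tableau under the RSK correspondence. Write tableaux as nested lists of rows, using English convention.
Insert each entry of the permutation into P by Schensted row insertion, recording in Q the position of each new cell.

Insert 1: appended to row 1. P = [[1]], Q = [[1]].
Insert 3: appended to row 1. P = [[1, 3]], Q = [[1, 2]].
Insert 4: appended to row 1. P = [[1, 3, 4]], Q = [[1, 2, 3]].
Insert 5: appended to row 1. P = [[1, 3, 4, 5]], Q = [[1, 2, 3, 4]].
Insert 2: 2 bumps 3 from row 1; 3 starts row 2. P = [[1, 2, 4, 5], [3]], Q = [[1, 2, 3, 4], [5]].

So P = [[1, 2, 4, 5], [3]], Q = [[1, 2, 3, 4], [5]].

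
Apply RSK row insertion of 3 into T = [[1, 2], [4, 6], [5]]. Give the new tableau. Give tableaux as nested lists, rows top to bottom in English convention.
[[1, 2, 3], [4, 6], [5]]

3 is larger than every entry of row 1, so it is appended to row 1. The new tableau is [[1, 2, 3], [4, 6], [5]].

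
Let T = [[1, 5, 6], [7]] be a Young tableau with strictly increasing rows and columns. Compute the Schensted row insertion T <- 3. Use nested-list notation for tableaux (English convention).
In row 1, 3 replaces 5 (the leftmost entry greater than 3); 5 is bumped to row 2. In row 2, 5 replaces 7 (the leftmost entry greater than 5); 7 is bumped to row 3. 7 starts a new row 3. The new tableau is [[1, 3, 6], [5], [7]].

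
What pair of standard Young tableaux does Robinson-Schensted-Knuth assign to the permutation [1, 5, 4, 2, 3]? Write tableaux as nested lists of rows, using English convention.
P = [[1, 2, 3], [4], [5]], Q = [[1, 2, 5], [3], [4]]

Insert each entry of the permutation into P by Schensted row insertion, recording in Q the position of each new cell.

After inserting 1: P = [[1]].
After inserting 5: P = [[1, 5]].
After inserting 4: P = [[1, 4], [5]].
After inserting 2: P = [[1, 2], [4], [5]].
After inserting 3: P = [[1, 2, 3], [4], [5]].

So P = [[1, 2, 3], [4], [5]], Q = [[1, 2, 5], [3], [4]].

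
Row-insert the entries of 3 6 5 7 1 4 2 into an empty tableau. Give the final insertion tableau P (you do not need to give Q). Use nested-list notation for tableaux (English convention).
Insert 3: appended to row 1. P = [[3]].
Insert 6: appended to row 1. P = [[3, 6]].
Insert 5: 5 bumps 6 from row 1; 6 starts row 2. P = [[3, 5], [6]].
Insert 7: appended to row 1. P = [[3, 5, 7], [6]].
Insert 1: 1 bumps 3 from row 1; 3 bumps 6 from row 2; 6 starts row 3. P = [[1, 5, 7], [3], [6]].
Insert 4: 4 bumps 5 from row 1; 5 appends to row 2. P = [[1, 4, 7], [3, 5], [6]].
Insert 2: 2 bumps 4 from row 1; 4 bumps 5 from row 2; 5 bumps 6 from row 3; 6 starts row 4. P = [[1, 2, 7], [3, 4], [5], [6]].

So P = [[1, 2, 7], [3, 4], [5], [6]].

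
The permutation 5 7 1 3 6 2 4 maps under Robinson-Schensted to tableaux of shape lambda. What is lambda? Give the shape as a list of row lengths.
[3, 2, 2]

Row-insert each entry into an empty tableau.

After inserting 5: P = [[5]].
After inserting 7: P = [[5, 7]].
After inserting 1: P = [[1, 7], [5]].
After inserting 3: P = [[1, 3], [5, 7]].
After inserting 6: P = [[1, 3, 6], [5, 7]].
After inserting 2: P = [[1, 2, 6], [3, 7], [5]].
After inserting 4: P = [[1, 2, 4], [3, 6], [5, 7]].

The final insertion tableau P = [[1, 2, 4], [3, 6], [5, 7]] has shape [3, 2, 2].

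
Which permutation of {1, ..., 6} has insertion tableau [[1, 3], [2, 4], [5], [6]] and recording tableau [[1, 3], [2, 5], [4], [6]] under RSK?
Reverse the RSK construction: for i from n down to 1, find the cell of Q containing i, remove the entry at that cell from P, and reverse-bump it up through P; the value ejected from row 1 is w(i).

Step i=6: Q has 6 at row 4, column 1; remove 6 from row 4 of P and reverse-bump: 6 enters row 3 and ejects 5; 5 enters row 2 and ejects 4; 4 enters row 1 and ejects 3. So w(6) = 3. P is now [[1, 4], [2, 5], [6]].
Step i=5: Q has 5 at row 2, column 2; remove 5 from row 2 of P and reverse-bump: 5 enters row 1 and ejects 4. So w(5) = 4. P is now [[1, 5], [2], [6]].
Step i=4: Q has 4 at row 3, column 1; remove 6 from row 3 of P and reverse-bump: 6 enters row 2 and ejects 2; 2 enters row 1 and ejects 1. So w(4) = 1. P is now [[2, 5], [6]].
Step i=3: Q has 3 at row 1, column 2; remove that cell from P, ejecting 5. So w(3) = 5. P is now [[2], [6]].
Step i=2: Q has 2 at row 2, column 1; remove 6 from row 2 of P and reverse-bump: 6 enters row 1 and ejects 2. So w(2) = 2. P is now [[6]].
Step i=1: Q has 1 at row 1, column 1; remove that cell from P, ejecting 6. So w(1) = 6. P is now [].

So w = 6 2 5 1 4 3.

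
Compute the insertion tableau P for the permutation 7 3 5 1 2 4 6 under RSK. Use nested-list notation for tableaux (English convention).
P = [[1, 2, 4, 6], [3, 5], [7]]

Insert 7: appended to row 1. P = [[7]].
Insert 3: 3 bumps 7 from row 1; 7 starts row 2. P = [[3], [7]].
Insert 5: appended to row 1. P = [[3, 5], [7]].
Insert 1: 1 bumps 3 from row 1; 3 bumps 7 from row 2; 7 starts row 3. P = [[1, 5], [3], [7]].
Insert 2: 2 bumps 5 from row 1; 5 appends to row 2. P = [[1, 2], [3, 5], [7]].
Insert 4: appended to row 1. P = [[1, 2, 4], [3, 5], [7]].
Insert 6: appended to row 1. P = [[1, 2, 4, 6], [3, 5], [7]].

So P = [[1, 2, 4, 6], [3, 5], [7]].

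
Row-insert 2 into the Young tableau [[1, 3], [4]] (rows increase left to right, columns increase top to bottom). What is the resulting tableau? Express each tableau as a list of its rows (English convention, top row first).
In row 1, 2 replaces 3 (the leftmost entry greater than 2); 3 is bumped to row 2. In row 2, 3 replaces 4 (the leftmost entry greater than 3); 4 is bumped to row 3. 4 starts a new row 3. The new tableau is [[1, 2], [3], [4]].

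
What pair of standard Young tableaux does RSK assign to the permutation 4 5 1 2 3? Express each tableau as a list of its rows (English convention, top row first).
Insert each entry of the permutation into P by Schensted row insertion, recording in Q the position of each new cell.

Insert 4: appended to row 1. P = [[4]].
Insert 5: appended to row 1. P = [[4, 5]].
Insert 1: 1 bumps 4 from row 1; 4 starts row 2. P = [[1, 5], [4]].
Insert 2: 2 bumps 5 from row 1; 5 appends to row 2. P = [[1, 2], [4, 5]].
Insert 3: appended to row 1. P = [[1, 2, 3], [4, 5]].

So P = [[1, 2, 3], [4, 5]], Q = [[1, 2, 5], [3, 4]].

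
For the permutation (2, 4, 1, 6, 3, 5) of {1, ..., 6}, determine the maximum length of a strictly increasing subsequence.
3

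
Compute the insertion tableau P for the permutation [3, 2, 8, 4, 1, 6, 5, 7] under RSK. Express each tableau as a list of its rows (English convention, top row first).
Insert 3: appended to row 1. P = [[3]].
Insert 2: 2 bumps 3 from row 1; 3 starts row 2. P = [[2], [3]].
Insert 8: appended to row 1. P = [[2, 8], [3]].
Insert 4: 4 bumps 8 from row 1; 8 appends to row 2. P = [[2, 4], [3, 8]].
Insert 1: 1 bumps 2 from row 1; 2 bumps 3 from row 2; 3 starts row 3. P = [[1, 4], [2, 8], [3]].
Insert 6: appended to row 1. P = [[1, 4, 6], [2, 8], [3]].
Insert 5: 5 bumps 6 from row 1; 6 bumps 8 from row 2; 8 appends to row 3. P = [[1, 4, 5], [2, 6], [3, 8]].
Insert 7: appended to row 1. P = [[1, 4, 5, 7], [2, 6], [3, 8]].

So P = [[1, 4, 5, 7], [2, 6], [3, 8]].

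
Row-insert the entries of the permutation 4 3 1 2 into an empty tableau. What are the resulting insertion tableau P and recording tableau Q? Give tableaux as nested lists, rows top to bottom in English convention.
P = [[1, 2], [3], [4]], Q = [[1, 4], [2], [3]]

Insert each entry of the permutation into P by Schensted row insertion, recording in Q the position of each new cell.

Insert 4: appended to row 1. P = [[4]].
Insert 3: 3 bumps 4 from row 1; 4 starts row 2. P = [[3], [4]].
Insert 1: 1 bumps 3 from row 1; 3 bumps 4 from row 2; 4 starts row 3. P = [[1], [3], [4]].
Insert 2: appended to row 1. P = [[1, 2], [3], [4]].

So P = [[1, 2], [3], [4]], Q = [[1, 4], [2], [3]].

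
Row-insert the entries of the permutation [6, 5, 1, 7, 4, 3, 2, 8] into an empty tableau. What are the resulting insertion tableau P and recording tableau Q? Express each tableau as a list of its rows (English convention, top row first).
Insert each entry of the permutation into P by Schensted row insertion, recording in Q the position of each new cell.

Insert 6: appended to row 1. P = [[6]], Q = [[1]].
Insert 5: 5 bumps 6 from row 1; 6 starts row 2. P = [[5], [6]], Q = [[1], [2]].
Insert 1: 1 bumps 5 from row 1; 5 bumps 6 from row 2; 6 starts row 3. P = [[1], [5], [6]], Q = [[1], [2], [3]].
Insert 7: appended to row 1. P = [[1, 7], [5], [6]], Q = [[1, 4], [2], [3]].
Insert 4: 4 bumps 7 from row 1; 7 appends to row 2. P = [[1, 4], [5, 7], [6]], Q = [[1, 4], [2, 5], [3]].
Insert 3: 3 bumps 4 from row 1; 4 bumps 5 from row 2; 5 bumps 6 from row 3; 6 starts row 4. P = [[1, 3], [4, 7], [5], [6]], Q = [[1, 4], [2, 5], [3], [6]].
Insert 2: 2 bumps 3 from row 1; 3 bumps 4 from row 2; 4 bumps 5 from row 3; 5 bumps 6 from row 4; 6 starts row 5. P = [[1, 2], [3, 7], [4], [5], [6]], Q = [[1, 4], [2, 5], [3], [6], [7]].
Insert 8: appended to row 1. P = [[1, 2, 8], [3, 7], [4], [5], [6]], Q = [[1, 4, 8], [2, 5], [3], [6], [7]].

So P = [[1, 2, 8], [3, 7], [4], [5], [6]], Q = [[1, 4, 8], [2, 5], [3], [6], [7]].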